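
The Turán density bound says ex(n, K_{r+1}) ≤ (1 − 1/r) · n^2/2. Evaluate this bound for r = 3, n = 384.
Turán density bound = (2/3) · 384^2/2 = 49152

Turán's theorem: ex(n, K_{r+1}) is achieved by the complete r-partite Turán graph T(n, r) with parts as balanced as possible, and is at most (1 − 1/r) · n^2/2. For r = 3, n = 384: the density bound is (2/3) · 147456/2 = 49152. Since 3 ∣ 384, the Turán graph T(384, 3) has parts of equal size 128, and its edge count e(T(384, 3)) = 49152 attains the density bound exactly.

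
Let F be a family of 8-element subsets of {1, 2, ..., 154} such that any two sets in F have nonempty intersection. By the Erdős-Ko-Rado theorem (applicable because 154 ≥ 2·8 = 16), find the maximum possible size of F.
max |F| = C(153, 7) = 338795791740

The Erdős-Ko-Rado theorem states: for n ≥ 2k, an intersecting family of k-subsets of an n-element set has size at most C(n − 1, k − 1), with equality for 'star' families {A ⊆ [n] : |A| = k, i ∈ A} (fix an element i). For n = 154, k = 8: C(153, 7) = 338795791740.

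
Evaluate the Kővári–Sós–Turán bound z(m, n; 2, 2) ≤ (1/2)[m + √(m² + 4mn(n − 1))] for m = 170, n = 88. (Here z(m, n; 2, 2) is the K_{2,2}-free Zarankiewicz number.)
z(170, 88; 2, 2) ≤ (1/2)[170 + √(170² + 4·170·88·87)] = (1/2)[170 + √5234980] = 1229.0039

Kővári–Sós–Turán: let r_1, ..., r_170 be the row sums and z = Σ r_i the total number of 1s. Each pair of columns can share at most one row with both entries 1 (else a 2×2 all-ones block appears), so Σ_i C(r_i, 2) ≤ C(88, 2) = 3828. By convexity Σ_i C(r_i, 2) ≥ 170·C(z/170, 2) = z(z − 170)/(2·170), giving z² − 170z − 170·88·87 ≤ 0 and hence z ≤ (1/2)[170 + √(28900 + 4·1301520)] = (1/2)[170 + √5234980] ≈ (1/2)(170 + 2288.0079) = 1229.0039.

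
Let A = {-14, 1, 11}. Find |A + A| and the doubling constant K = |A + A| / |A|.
K = |A + A| / |A| = 6/3 = 2

Enumerate A + A = {a + b : a, b ∈ A}. With |A| = 3, there are |A|^2 = 9 ordered sum pairs; collecting distinct values, A + A = {-28, -13, -3, 2, 12, 22}, so |A + A| = 6. Thus K = 6/3 = 2. For comparison, the minimum possible |A + A| over all 3-element sets is 2·3 − 1 = 5 (so min K = 5/3), attained only by arithmetic progressions.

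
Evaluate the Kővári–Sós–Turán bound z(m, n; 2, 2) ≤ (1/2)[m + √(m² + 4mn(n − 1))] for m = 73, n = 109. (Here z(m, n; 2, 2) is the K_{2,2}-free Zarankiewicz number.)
z(73, 109; 2, 2) ≤ (1/2)[73 + √(73² + 4·73·109·108)] = (1/2)[73 + √3442753] = 964.2329

Kővári–Sós–Turán: let r_1, ..., r_73 be the row sums and z = Σ r_i the total number of 1s. Each pair of columns can share at most one row with both entries 1 (else a 2×2 all-ones block appears), so Σ_i C(r_i, 2) ≤ C(109, 2) = 5886. By convexity Σ_i C(r_i, 2) ≥ 73·C(z/73, 2) = z(z − 73)/(2·73), giving z² − 73z − 73·109·108 ≤ 0 and hence z ≤ (1/2)[73 + √(5329 + 4·859356)] = (1/2)[73 + √3442753] ≈ (1/2)(73 + 1855.4657) = 964.2329.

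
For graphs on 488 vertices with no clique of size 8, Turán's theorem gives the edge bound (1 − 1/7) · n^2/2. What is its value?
Turán density bound = (6/7) · 488^2/2 = 714432/7 ≈ 102061.7143

Turán's theorem: ex(n, K_{r+1}) is achieved by the complete r-partite Turán graph T(n, r) with parts as balanced as possible, and is at most (1 − 1/r) · n^2/2. For r = 7, n = 488: the density bound is (6/7) · 238144/2 = 714432/7 ≈ 102061.7143. The integer-valued extremum is e(T(488, 7)) = 102061, which is strictly less than the density bound 714432/7 since 7 ∤ 488 (the parts of T(488, 7) cannot all be equal).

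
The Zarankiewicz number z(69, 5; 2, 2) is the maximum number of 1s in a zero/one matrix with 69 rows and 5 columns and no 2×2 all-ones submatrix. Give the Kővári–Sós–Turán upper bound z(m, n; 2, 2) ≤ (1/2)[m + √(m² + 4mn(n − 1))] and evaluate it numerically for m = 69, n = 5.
z(69, 5; 2, 2) ≤ (1/2)[69 + √(69² + 4·69·5·4)] = (1/2)[69 + √10281] = 85.1976

Kővári–Sós–Turán: let r_1, ..., r_69 be the row sums and z = Σ r_i the total number of 1s. Each pair of columns can share at most one row with both entries 1 (else a 2×2 all-ones block appears), so Σ_i C(r_i, 2) ≤ C(5, 2) = 10. By convexity Σ_i C(r_i, 2) ≥ 69·C(z/69, 2) = z(z − 69)/(2·69), giving z² − 69z − 69·5·4 ≤ 0 and hence z ≤ (1/2)[69 + √(4761 + 4·1380)] = (1/2)[69 + √10281] ≈ (1/2)(69 + 101.3953) = 85.1976.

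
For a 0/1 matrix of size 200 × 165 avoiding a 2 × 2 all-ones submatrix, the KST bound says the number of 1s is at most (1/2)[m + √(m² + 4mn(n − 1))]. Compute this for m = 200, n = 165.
z(200, 165; 2, 2) ≤ (1/2)[200 + √(200² + 4·200·165·164)] = (1/2)[200 + √21688000] = 2428.5188

Kővári–Sós–Turán: let r_1, ..., r_200 be the row sums and z = Σ r_i the total number of 1s. Each pair of columns can share at most one row with both entries 1 (else a 2×2 all-ones block appears), so Σ_i C(r_i, 2) ≤ C(165, 2) = 13530. By convexity Σ_i C(r_i, 2) ≥ 200·C(z/200, 2) = z(z − 200)/(2·200), giving z² − 200z − 200·165·164 ≤ 0 and hence z ≤ (1/2)[200 + √(40000 + 4·5412000)] = (1/2)[200 + √21688000] ≈ (1/2)(200 + 4657.0377) = 2428.5188.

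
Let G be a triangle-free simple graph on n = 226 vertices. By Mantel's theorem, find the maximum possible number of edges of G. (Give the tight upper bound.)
ex(226, K_3) = ⌊226^2/4⌋ = 12769

Mantel (1907): a triangle-free graph on n vertices has at most ⌊n^2/4⌋ edges, with equality for the complete bipartite graph K_{⌊n/2⌋, ⌈n/2⌉}. For n = 226: ⌊226^2/4⌋ = ⌊51076/4⌋ = 12769. The extremal graph is K_{113, 113}, which has 113·113 = 12769 edges.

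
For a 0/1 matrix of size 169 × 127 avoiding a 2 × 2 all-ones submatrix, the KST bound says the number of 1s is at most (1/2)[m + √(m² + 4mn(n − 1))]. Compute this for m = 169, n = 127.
z(169, 127; 2, 2) ≤ (1/2)[169 + √(169² + 4·169·127·126)] = (1/2)[169 + √10845913] = 1731.1567

Kővári–Sós–Turán: let r_1, ..., r_169 be the row sums and z = Σ r_i the total number of 1s. Each pair of columns can share at most one row with both entries 1 (else a 2×2 all-ones block appears), so Σ_i C(r_i, 2) ≤ C(127, 2) = 8001. By convexity Σ_i C(r_i, 2) ≥ 169·C(z/169, 2) = z(z − 169)/(2·169), giving z² − 169z − 169·127·126 ≤ 0 and hence z ≤ (1/2)[169 + √(28561 + 4·2704338)] = (1/2)[169 + √10845913] ≈ (1/2)(169 + 3293.3134) = 1731.1567.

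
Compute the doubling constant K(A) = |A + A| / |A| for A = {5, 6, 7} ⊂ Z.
K = |A + A| / |A| = 5/3

Enumerate A + A = {a + b : a, b ∈ A}. With |A| = 3, there are |A|^2 = 9 ordered sum pairs; collecting distinct values, A + A = {10, 11, 12, 13, 14}, so |A + A| = 5. Thus K = 5/3. Here |A + A| = 2|A| − 1 = 5, the minimum possible — so K = 5/3 is minimal, which holds iff A is an arithmetic progression.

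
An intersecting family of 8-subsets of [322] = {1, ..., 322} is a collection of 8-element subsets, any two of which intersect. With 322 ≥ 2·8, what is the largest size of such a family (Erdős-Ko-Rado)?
max |F| = C(321, 7) = 65237780314080

The Erdős-Ko-Rado theorem states: for n ≥ 2k, an intersecting family of k-subsets of an n-element set has size at most C(n − 1, k − 1), with equality for 'star' families {A ⊆ [n] : |A| = k, i ∈ A} (fix an element i). For n = 322, k = 8: C(321, 7) = 65237780314080.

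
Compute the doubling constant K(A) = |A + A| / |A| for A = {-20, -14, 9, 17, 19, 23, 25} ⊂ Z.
K = |A + A| / |A| = 24/7

Enumerate A + A = {a + b : a, b ∈ A}. With |A| = 7, there are |A|^2 = 49 ordered sum pairs; collecting distinct values, A + A = {-40, -34, -28, -11, -5, -3, -1, 3, 5, 9, 11, 18, 26, 28, 32, 34, 36, 38, 40, 42, 44, 46, 48, 50}, so |A + A| = 24. Thus K = 24/7. For comparison, the minimum possible |A + A| over all 7-element sets is 2·7 − 1 = 13 (so min K = 13/7), attained only by arithmetic progressions.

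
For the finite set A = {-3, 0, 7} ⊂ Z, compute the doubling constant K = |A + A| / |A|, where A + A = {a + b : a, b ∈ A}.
K = |A + A| / |A| = 6/3 = 2

Enumerate A + A = {a + b : a, b ∈ A}. With |A| = 3, there are |A|^2 = 9 ordered sum pairs; collecting distinct values, A + A = {-6, -3, 0, 4, 7, 14}, so |A + A| = 6. Thus K = 6/3 = 2. For comparison, the minimum possible |A + A| over all 3-element sets is 2·3 − 1 = 5 (so min K = 5/3), attained only by arithmetic progressions.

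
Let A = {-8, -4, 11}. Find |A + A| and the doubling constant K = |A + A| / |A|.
K = |A + A| / |A| = 6/3 = 2

Enumerate A + A = {a + b : a, b ∈ A}. With |A| = 3, there are |A|^2 = 9 ordered sum pairs; collecting distinct values, A + A = {-16, -12, -8, 3, 7, 22}, so |A + A| = 6. Thus K = 6/3 = 2. For comparison, the minimum possible |A + A| over all 3-element sets is 2·3 − 1 = 5 (so min K = 5/3), attained only by arithmetic progressions.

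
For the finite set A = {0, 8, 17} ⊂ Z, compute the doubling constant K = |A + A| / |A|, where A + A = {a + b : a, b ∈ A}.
K = |A + A| / |A| = 6/3 = 2

Enumerate A + A = {a + b : a, b ∈ A}. With |A| = 3, there are |A|^2 = 9 ordered sum pairs; collecting distinct values, A + A = {0, 8, 16, 17, 25, 34}, so |A + A| = 6. Thus K = 6/3 = 2. For comparison, the minimum possible |A + A| over all 3-element sets is 2·3 − 1 = 5 (so min K = 5/3), attained only by arithmetic progressions.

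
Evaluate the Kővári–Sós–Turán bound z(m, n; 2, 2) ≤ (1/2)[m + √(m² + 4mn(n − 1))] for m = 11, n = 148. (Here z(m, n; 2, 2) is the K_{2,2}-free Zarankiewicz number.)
z(11, 148; 2, 2) ≤ (1/2)[11 + √(11² + 4·11·148·147)] = (1/2)[11 + √957385] = 494.7303

Kővári–Sós–Turán: let r_1, ..., r_11 be the row sums and z = Σ r_i the total number of 1s. Each pair of columns can share at most one row with both entries 1 (else a 2×2 all-ones block appears), so Σ_i C(r_i, 2) ≤ C(148, 2) = 10878. By convexity Σ_i C(r_i, 2) ≥ 11·C(z/11, 2) = z(z − 11)/(2·11), giving z² − 11z − 11·148·147 ≤ 0 and hence z ≤ (1/2)[11 + √(121 + 4·239316)] = (1/2)[11 + √957385] ≈ (1/2)(11 + 978.4605) = 494.7303.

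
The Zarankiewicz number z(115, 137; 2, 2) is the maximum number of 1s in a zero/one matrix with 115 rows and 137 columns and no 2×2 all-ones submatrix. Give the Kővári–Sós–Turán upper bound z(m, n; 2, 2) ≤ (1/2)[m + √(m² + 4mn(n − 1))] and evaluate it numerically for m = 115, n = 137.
z(115, 137; 2, 2) ≤ (1/2)[115 + √(115² + 4·115·137·136)] = (1/2)[115 + √8583945] = 1522.4185

Kővári–Sós–Turán: let r_1, ..., r_115 be the row sums and z = Σ r_i the total number of 1s. Each pair of columns can share at most one row with both entries 1 (else a 2×2 all-ones block appears), so Σ_i C(r_i, 2) ≤ C(137, 2) = 9316. By convexity Σ_i C(r_i, 2) ≥ 115·C(z/115, 2) = z(z − 115)/(2·115), giving z² − 115z − 115·137·136 ≤ 0 and hence z ≤ (1/2)[115 + √(13225 + 4·2142680)] = (1/2)[115 + √8583945] ≈ (1/2)(115 + 2929.837) = 1522.4185.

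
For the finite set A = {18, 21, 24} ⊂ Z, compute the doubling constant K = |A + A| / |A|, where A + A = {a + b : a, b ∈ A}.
K = |A + A| / |A| = 5/3

Enumerate A + A = {a + b : a, b ∈ A}. With |A| = 3, there are |A|^2 = 9 ordered sum pairs; collecting distinct values, A + A = {36, 39, 42, 45, 48}, so |A + A| = 5. Thus K = 5/3. Here |A + A| = 2|A| − 1 = 5, the minimum possible — so K = 5/3 is minimal, which holds iff A is an arithmetic progression.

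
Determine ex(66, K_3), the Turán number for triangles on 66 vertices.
ex(66, K_3) = ⌊66^2/4⌋ = 1089

Mantel (1907): a triangle-free graph on n vertices has at most ⌊n^2/4⌋ edges, with equality for the complete bipartite graph K_{⌊n/2⌋, ⌈n/2⌉}. For n = 66: ⌊66^2/4⌋ = ⌊4356/4⌋ = 1089. The extremal graph is K_{33, 33}, which has 33·33 = 1089 edges.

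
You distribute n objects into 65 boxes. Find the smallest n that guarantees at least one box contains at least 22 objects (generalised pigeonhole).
n = (22 − 1)·65 + 1 = 1366

By the generalised pigeonhole principle, to guarantee some box contains ≥ r objects we need more than (r − 1) · k objects total. Threshold: n = (r − 1) · k + 1. With r = 22 and k = 65: n = 21 · 65 + 1 = 1365 + 1 = 1366. For n = 1365 = 21 · 65, we can put exactly 21 objects in every box, avoiding 22 in any single one — so 1366 is tight.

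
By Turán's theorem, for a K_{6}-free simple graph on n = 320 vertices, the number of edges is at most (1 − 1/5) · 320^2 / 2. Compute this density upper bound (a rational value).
Turán density bound = (4/5) · 320^2/2 = 40960

Turán's theorem: ex(n, K_{r+1}) is achieved by the complete r-partite Turán graph T(n, r) with parts as balanced as possible, and is at most (1 − 1/r) · n^2/2. For r = 5, n = 320: the density bound is (4/5) · 102400/2 = 40960. Since 5 ∣ 320, the Turán graph T(320, 5) has parts of equal size 64, and its edge count e(T(320, 5)) = 40960 attains the density bound exactly.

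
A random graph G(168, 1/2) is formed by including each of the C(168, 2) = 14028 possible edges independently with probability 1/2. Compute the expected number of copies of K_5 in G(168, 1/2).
E[# K_5] = C(168, 5) · (1/2)^C(5, 2) = 1050220248 / 2^10 = 131277531/128 = 1025605.7109375

For each 5-subset S of vertices (there are C(168, 5) = 1050220248 such S), let X_S = 1 if S induces a K_5 (all C(5, 2) = 10 edges present). Then P(X_S = 1) = (1/2)^10 = 1/1024. By linearity of expectation, E[# K_5] = C(168, 5) · (1/2)^10 = 1050220248 / 1024 = 131277531/128 = 1025605.7109375.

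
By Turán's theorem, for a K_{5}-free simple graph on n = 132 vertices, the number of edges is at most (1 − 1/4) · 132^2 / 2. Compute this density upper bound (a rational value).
Turán density bound = (3/4) · 132^2/2 = 6534

Turán's theorem: ex(n, K_{r+1}) is achieved by the complete r-partite Turán graph T(n, r) with parts as balanced as possible, and is at most (1 − 1/r) · n^2/2. For r = 4, n = 132: the density bound is (3/4) · 17424/2 = 6534. Since 4 ∣ 132, the Turán graph T(132, 4) has parts of equal size 33, and its edge count e(T(132, 4)) = 6534 attains the density bound exactly.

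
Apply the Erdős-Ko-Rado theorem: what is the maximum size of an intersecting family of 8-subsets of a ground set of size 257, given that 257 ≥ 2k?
max |F| = C(256, 7) = 13161885792000

The Erdős-Ko-Rado theorem states: for n ≥ 2k, an intersecting family of k-subsets of an n-element set has size at most C(n − 1, k − 1), with equality for 'star' families {A ⊆ [n] : |A| = k, i ∈ A} (fix an element i). For n = 257, k = 8: C(256, 7) = 13161885792000.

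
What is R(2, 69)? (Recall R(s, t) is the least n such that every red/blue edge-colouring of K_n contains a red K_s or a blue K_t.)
R(2, 69) = 69

R(2, k) = k for all k ≥ 2: in a 2-colouring of K_k, either some edge is red (a red K_2) or all edges are blue (a blue K_k). And K_{68} coloured all-blue has no blue K_69, so R(2, 69) > 68. Hence R(2, 69) = 69.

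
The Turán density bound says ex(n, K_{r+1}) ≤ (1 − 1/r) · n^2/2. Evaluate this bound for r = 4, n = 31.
Turán density bound = (3/4) · 31^2/2 = 2883/8 ≈ 360.375

Turán's theorem: ex(n, K_{r+1}) is achieved by the complete r-partite Turán graph T(n, r) with parts as balanced as possible, and is at most (1 − 1/r) · n^2/2. For r = 4, n = 31: the density bound is (3/4) · 961/2 = 2883/8 ≈ 360.375. The integer-valued extremum is e(T(31, 4)) = 360, which is strictly less than the density bound 2883/8 since 4 ∤ 31 (the parts of T(31, 4) cannot all be equal).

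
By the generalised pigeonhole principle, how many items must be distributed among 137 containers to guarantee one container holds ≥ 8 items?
n = (8 − 1)·137 + 1 = 960

By the generalised pigeonhole principle, to guarantee some box contains ≥ r objects we need more than (r − 1) · k objects total. Threshold: n = (r − 1) · k + 1. With r = 8 and k = 137: n = 7 · 137 + 1 = 959 + 1 = 960. For n = 959 = 7 · 137, we can put exactly 7 objects in every box, avoiding 8 in any single one — so 960 is tight.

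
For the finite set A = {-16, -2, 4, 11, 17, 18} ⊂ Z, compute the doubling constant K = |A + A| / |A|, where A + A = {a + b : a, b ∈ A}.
K = |A + A| / |A| = 18/6 = 3

Enumerate A + A = {a + b : a, b ∈ A}. With |A| = 6, there are |A|^2 = 36 ordered sum pairs; collecting distinct values, A + A = {-32, -18, -12, -5, -4, 1, 2, 8, 9, 15, 16, 21, 22, 28, 29, 34, 35, 36}, so |A + A| = 18. Thus K = 18/6 = 3. For comparison, the minimum possible |A + A| over all 6-element sets is 2·6 − 1 = 11 (so min K = 11/6), attained only by arithmetic progressions.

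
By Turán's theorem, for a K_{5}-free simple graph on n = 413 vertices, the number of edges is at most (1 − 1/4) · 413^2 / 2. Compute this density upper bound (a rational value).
Turán density bound = (3/4) · 413^2/2 = 511707/8 ≈ 63963.375

Turán's theorem: ex(n, K_{r+1}) is achieved by the complete r-partite Turán graph T(n, r) with parts as balanced as possible, and is at most (1 − 1/r) · n^2/2. For r = 4, n = 413: the density bound is (3/4) · 170569/2 = 511707/8 ≈ 63963.375. The integer-valued extremum is e(T(413, 4)) = 63963, which is strictly less than the density bound 511707/8 since 4 ∤ 413 (the parts of T(413, 4) cannot all be equal).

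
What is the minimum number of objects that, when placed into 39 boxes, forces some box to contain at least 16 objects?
n = (16 − 1)·39 + 1 = 586

By the generalised pigeonhole principle, to guarantee some box contains ≥ r objects we need more than (r − 1) · k objects total. Threshold: n = (r − 1) · k + 1. With r = 16 and k = 39: n = 15 · 39 + 1 = 585 + 1 = 586. For n = 585 = 15 · 39, we can put exactly 15 objects in every box, avoiding 16 in any single one — so 586 is tight.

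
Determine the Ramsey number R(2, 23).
R(2, 23) = 23

R(2, k) = k for all k ≥ 2: in a 2-colouring of K_k, either some edge is red (a red K_2) or all edges are blue (a blue K_k). And K_{22} coloured all-blue has no blue K_23, so R(2, 23) > 22. Hence R(2, 23) = 23.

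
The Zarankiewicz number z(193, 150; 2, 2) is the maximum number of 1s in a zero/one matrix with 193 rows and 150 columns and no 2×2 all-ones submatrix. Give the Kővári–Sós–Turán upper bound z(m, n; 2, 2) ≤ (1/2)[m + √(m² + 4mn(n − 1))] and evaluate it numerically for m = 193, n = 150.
z(193, 150; 2, 2) ≤ (1/2)[193 + √(193² + 4·193·150·149)] = (1/2)[193 + √17291449] = 2175.6494

Kővári–Sós–Turán: let r_1, ..., r_193 be the row sums and z = Σ r_i the total number of 1s. Each pair of columns can share at most one row with both entries 1 (else a 2×2 all-ones block appears), so Σ_i C(r_i, 2) ≤ C(150, 2) = 11175. By convexity Σ_i C(r_i, 2) ≥ 193·C(z/193, 2) = z(z − 193)/(2·193), giving z² − 193z − 193·150·149 ≤ 0 and hence z ≤ (1/2)[193 + √(37249 + 4·4313550)] = (1/2)[193 + √17291449] ≈ (1/2)(193 + 4158.2988) = 2175.6494.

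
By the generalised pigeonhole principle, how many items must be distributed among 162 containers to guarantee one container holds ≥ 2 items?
n = (2 − 1)·162 + 1 = 163

By the generalised pigeonhole principle, to guarantee some box contains ≥ r objects we need more than (r − 1) · k objects total. Threshold: n = (r − 1) · k + 1. With r = 2 and k = 162: n = 1 · 162 + 1 = 162 + 1 = 163. For n = 162 = 1 · 162, we can put exactly 1 objects in every box, avoiding 2 in any single one — so 163 is tight.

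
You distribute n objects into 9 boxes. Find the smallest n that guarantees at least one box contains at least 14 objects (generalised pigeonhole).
n = (14 − 1)·9 + 1 = 118

By the generalised pigeonhole principle, to guarantee some box contains ≥ r objects we need more than (r − 1) · k objects total. Threshold: n = (r − 1) · k + 1. With r = 14 and k = 9: n = 13 · 9 + 1 = 117 + 1 = 118. For n = 117 = 13 · 9, we can put exactly 13 objects in every box, avoiding 14 in any single one — so 118 is tight.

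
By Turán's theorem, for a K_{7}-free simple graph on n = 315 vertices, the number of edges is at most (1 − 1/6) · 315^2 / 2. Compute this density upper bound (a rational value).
Turán density bound = (5/6) · 315^2/2 = 165375/4 ≈ 41343.75

Turán's theorem: ex(n, K_{r+1}) is achieved by the complete r-partite Turán graph T(n, r) with parts as balanced as possible, and is at most (1 − 1/r) · n^2/2. For r = 6, n = 315: the density bound is (5/6) · 99225/2 = 165375/4 ≈ 41343.75. The integer-valued extremum is e(T(315, 6)) = 41343, which is strictly less than the density bound 165375/4 since 6 ∤ 315 (the parts of T(315, 6) cannot all be equal).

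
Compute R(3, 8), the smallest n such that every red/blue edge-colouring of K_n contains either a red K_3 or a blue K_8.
R(3, 8) = 28

Lower bound: an explicit 2-colouring of K_{27} (typically a Paley-type or other structured construction) avoids a red K_3 and a blue K_8, showing R(3, 8) > 27.
Upper bound: the simple Erdős–Szekeres recurrence only gives R(3, 8) ≤ 31; the tight bound R(3, 8) ≤ 28 requires a sharper case analysis (or computer search) of 2-colourings of K_{28}.
Hence R(3, 8) = 28.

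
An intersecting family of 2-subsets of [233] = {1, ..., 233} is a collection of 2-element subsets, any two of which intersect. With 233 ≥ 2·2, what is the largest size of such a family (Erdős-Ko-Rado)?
max |F| = C(232, 1) = 232

The Erdős-Ko-Rado theorem states: for n ≥ 2k, an intersecting family of k-subsets of an n-element set has size at most C(n − 1, k − 1), with equality for 'star' families {A ⊆ [n] : |A| = k, i ∈ A} (fix an element i). For n = 233, k = 2: C(232, 1) = 232.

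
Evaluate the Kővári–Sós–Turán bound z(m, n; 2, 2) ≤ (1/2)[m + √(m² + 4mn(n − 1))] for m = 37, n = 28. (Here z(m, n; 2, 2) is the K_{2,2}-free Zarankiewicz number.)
z(37, 28; 2, 2) ≤ (1/2)[37 + √(37² + 4·37·28·27)] = (1/2)[37 + √113257] = 186.7684

Kővári–Sós–Turán: let r_1, ..., r_37 be the row sums and z = Σ r_i the total number of 1s. Each pair of columns can share at most one row with both entries 1 (else a 2×2 all-ones block appears), so Σ_i C(r_i, 2) ≤ C(28, 2) = 378. By convexity Σ_i C(r_i, 2) ≥ 37·C(z/37, 2) = z(z − 37)/(2·37), giving z² − 37z − 37·28·27 ≤ 0 and hence z ≤ (1/2)[37 + √(1369 + 4·27972)] = (1/2)[37 + √113257] ≈ (1/2)(37 + 336.5368) = 186.7684.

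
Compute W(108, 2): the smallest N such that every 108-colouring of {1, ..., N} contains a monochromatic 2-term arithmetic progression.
W(108, 2) = 108 + 1 = 109

A 2-term AP is any pair of integers, so a monochromatic 2-AP exists iff some colour is used at least twice. With 108 colours, the colouring i ↦ i on {1, ..., 108} uses each colour once, avoiding any monochromatic pair, so W(108, 2) > 108. For {1, ..., 109}, pigeonhole forces two integers of the same colour, which form a monochromatic 2-AP. Hence W(108, 2) = 109.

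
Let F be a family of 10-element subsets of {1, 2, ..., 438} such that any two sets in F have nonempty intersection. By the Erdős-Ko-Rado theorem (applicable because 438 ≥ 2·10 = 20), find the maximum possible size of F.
max |F| = C(437, 9) = 1474207244018922270

Erdős-Ko-Rado (1961): when n ≥ 2k, max |F| = C(n−1, k−1). The bound is attained by the star {A : i ∈ A} for any fixed i ∈ [n]. Here C(438−1, 10−1) = C(437, 9) = 1474207244018922270.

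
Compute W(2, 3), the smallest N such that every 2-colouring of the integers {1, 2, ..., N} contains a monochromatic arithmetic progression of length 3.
W(2, 3) = 9

Lower bound: the 2-colouring RRBBRRBB of {1, ..., 8} (R at positions {1, 2, 5, 6}, B at {3, 4, 7, 8}) contains no monochromatic 3-term AP, so W(2, 3) > 8. Upper bound: a case analysis on any 2-colouring of {1, ..., 9} forces such an AP. Hence W(2, 3) = 9.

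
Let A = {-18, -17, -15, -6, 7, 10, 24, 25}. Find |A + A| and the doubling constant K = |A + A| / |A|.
K = |A + A| / |A| = 34/8 = 17/4

Enumerate A + A = {a + b : a, b ∈ A}. With |A| = 8, there are |A|^2 = 64 ordered sum pairs; collecting distinct values, A + A = {-36, -35, -34, -33, -32, -30, -24, -23, -21, -12, -11, -10, -8, -7, -5, 1, 4, 6, 7, 8, 9, 10, 14, 17, 18, 19, 20, 31, 32, 34, 35, 48, 49, 50}, so |A + A| = 34. Thus K = 34/8 = 17/4. For comparison, the minimum possible |A + A| over all 8-element sets is 2·8 − 1 = 15 (so min K = 15/8), attained only by arithmetic progressions.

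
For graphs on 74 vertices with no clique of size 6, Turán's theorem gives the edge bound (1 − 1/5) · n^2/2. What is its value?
Turán density bound = (4/5) · 74^2/2 = 10952/5 ≈ 2190.4

Turán's theorem: ex(n, K_{r+1}) is achieved by the complete r-partite Turán graph T(n, r) with parts as balanced as possible, and is at most (1 − 1/r) · n^2/2. For r = 5, n = 74: the density bound is (4/5) · 5476/2 = 10952/5 ≈ 2190.4. The integer-valued extremum is e(T(74, 5)) = 2190, which is strictly less than the density bound 10952/5 since 5 ∤ 74 (the parts of T(74, 5) cannot all be equal).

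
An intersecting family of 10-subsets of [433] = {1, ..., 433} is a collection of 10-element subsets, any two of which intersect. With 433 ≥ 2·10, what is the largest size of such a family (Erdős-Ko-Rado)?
max |F| = C(432, 9) = 1327882849234827600

Erdős-Ko-Rado (1961): when n ≥ 2k, max |F| = C(n−1, k−1). The bound is attained by the star {A : i ∈ A} for any fixed i ∈ [n]. Here C(433−1, 10−1) = C(432, 9) = 1327882849234827600.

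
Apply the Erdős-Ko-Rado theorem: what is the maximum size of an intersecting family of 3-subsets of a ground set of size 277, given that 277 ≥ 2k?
max |F| = C(276, 2) = 37950

Erdős-Ko-Rado (1961): when n ≥ 2k, max |F| = C(n−1, k−1). The bound is attained by the star {A : i ∈ A} for any fixed i ∈ [n]. Here C(277−1, 3−1) = C(276, 2) = 37950.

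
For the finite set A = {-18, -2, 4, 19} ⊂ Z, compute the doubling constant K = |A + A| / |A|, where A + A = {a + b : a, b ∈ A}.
K = |A + A| / |A| = 10/4 = 5/2

Enumerate A + A = {a + b : a, b ∈ A}. With |A| = 4, there are |A|^2 = 16 ordered sum pairs; collecting distinct values, A + A = {-36, -20, -14, -4, 1, 2, 8, 17, 23, 38}, so |A + A| = 10. Thus K = 10/4 = 5/2. For comparison, the minimum possible |A + A| over all 4-element sets is 2·4 − 1 = 7 (so min K = 7/4), attained only by arithmetic progressions.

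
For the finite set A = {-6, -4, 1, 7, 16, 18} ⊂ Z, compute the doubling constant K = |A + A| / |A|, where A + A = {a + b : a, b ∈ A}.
K = |A + A| / |A| = 19/6

Enumerate A + A = {a + b : a, b ∈ A}. With |A| = 6, there are |A|^2 = 36 ordered sum pairs; collecting distinct values, A + A = {-12, -10, -8, -5, -3, 1, 2, 3, 8, 10, 12, 14, 17, 19, 23, 25, 32, 34, 36}, so |A + A| = 19. Thus K = 19/6. For comparison, the minimum possible |A + A| over all 6-element sets is 2·6 − 1 = 11 (so min K = 11/6), attained only by arithmetic progressions.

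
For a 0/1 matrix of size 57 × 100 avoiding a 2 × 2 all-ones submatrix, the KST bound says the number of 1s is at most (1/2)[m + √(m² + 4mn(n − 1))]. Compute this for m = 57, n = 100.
z(57, 100; 2, 2) ≤ (1/2)[57 + √(57² + 4·57·100·99)] = (1/2)[57 + √2260449] = 780.2395

Kővári–Sós–Turán: let r_1, ..., r_57 be the row sums and z = Σ r_i the total number of 1s. Each pair of columns can share at most one row with both entries 1 (else a 2×2 all-ones block appears), so Σ_i C(r_i, 2) ≤ C(100, 2) = 4950. By convexity Σ_i C(r_i, 2) ≥ 57·C(z/57, 2) = z(z − 57)/(2·57), giving z² − 57z − 57·100·99 ≤ 0 and hence z ≤ (1/2)[57 + √(3249 + 4·564300)] = (1/2)[57 + √2260449] ≈ (1/2)(57 + 1503.479) = 780.2395.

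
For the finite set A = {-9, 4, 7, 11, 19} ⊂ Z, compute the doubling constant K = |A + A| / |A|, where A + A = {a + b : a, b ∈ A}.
K = |A + A| / |A| = 15/5 = 3

Enumerate A + A = {a + b : a, b ∈ A}. With |A| = 5, there are |A|^2 = 25 ordered sum pairs; collecting distinct values, A + A = {-18, -5, -2, 2, 8, 10, 11, 14, 15, 18, 22, 23, 26, 30, 38}, so |A + A| = 15. Thus K = 15/5 = 3. For comparison, the minimum possible |A + A| over all 5-element sets is 2·5 − 1 = 9 (so min K = 9/5), attained only by arithmetic progressions.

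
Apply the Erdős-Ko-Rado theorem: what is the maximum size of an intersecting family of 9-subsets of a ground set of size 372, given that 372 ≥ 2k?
max |F| = C(371, 8) = 8250318085936290

Erdős-Ko-Rado (1961): when n ≥ 2k, max |F| = C(n−1, k−1). The bound is attained by the star {A : i ∈ A} for any fixed i ∈ [n]. Here C(372−1, 9−1) = C(371, 8) = 8250318085936290.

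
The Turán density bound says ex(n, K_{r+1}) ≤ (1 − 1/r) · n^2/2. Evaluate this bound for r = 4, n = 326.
Turán density bound = (3/4) · 326^2/2 = 79707/2 ≈ 39853.5

Turán's theorem: ex(n, K_{r+1}) is achieved by the complete r-partite Turán graph T(n, r) with parts as balanced as possible, and is at most (1 − 1/r) · n^2/2. For r = 4, n = 326: the density bound is (3/4) · 106276/2 = 79707/2 ≈ 39853.5. The integer-valued extremum is e(T(326, 4)) = 39853, which is strictly less than the density bound 79707/2 since 4 ∤ 326 (the parts of T(326, 4) cannot all be equal).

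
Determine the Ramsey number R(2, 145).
R(2, 145) = 145

R(2, k) = k for all k ≥ 2: in a 2-colouring of K_k, either some edge is red (a red K_2) or all edges are blue (a blue K_k). And K_{144} coloured all-blue has no blue K_145, so R(2, 145) > 144. Hence R(2, 145) = 145.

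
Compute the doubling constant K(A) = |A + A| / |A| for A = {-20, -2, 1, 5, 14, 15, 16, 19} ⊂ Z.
K = |A + A| / |A| = 31/8

Enumerate A + A = {a + b : a, b ∈ A}. With |A| = 8, there are |A|^2 = 64 ordered sum pairs; collecting distinct values, A + A = {-40, -22, -19, -15, -6, -5, -4, -1, 2, 3, 6, 10, 12, 13, 14, 15, 16, 17, 19, 20, 21, 24, 28, 29, 30, 31, 32, 33, 34, 35, 38}, so |A + A| = 31. Thus K = 31/8. For comparison, the minimum possible |A + A| over all 8-element sets is 2·8 − 1 = 15 (so min K = 15/8), attained only by arithmetic progressions.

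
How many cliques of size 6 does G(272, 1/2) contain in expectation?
E[# K_6] = C(272, 6) · (1/2)^C(6, 2) = 532068806088 / 2^15 = 66508600761/4096 ≈ 16237451.357666

For each 6-subset S of vertices (there are C(272, 6) = 532068806088 such S), let X_S = 1 if S induces a K_6 (all C(6, 2) = 15 edges present). Then P(X_S = 1) = (1/2)^15 = 1/32768. By linearity of expectation, E[# K_6] = C(272, 6) · (1/2)^15 = 532068806088 / 32768 = 66508600761/4096 ≈ 16237451.357666.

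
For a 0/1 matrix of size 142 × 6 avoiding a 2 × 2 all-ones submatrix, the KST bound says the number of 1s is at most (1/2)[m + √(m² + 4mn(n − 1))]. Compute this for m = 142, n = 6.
z(142, 6; 2, 2) ≤ (1/2)[142 + √(142² + 4·142·6·5)] = (1/2)[142 + √37204] = 167.4417

Kővári–Sós–Turán: let r_1, ..., r_142 be the row sums and z = Σ r_i the total number of 1s. Each pair of columns can share at most one row with both entries 1 (else a 2×2 all-ones block appears), so Σ_i C(r_i, 2) ≤ C(6, 2) = 15. By convexity Σ_i C(r_i, 2) ≥ 142·C(z/142, 2) = z(z − 142)/(2·142), giving z² − 142z − 142·6·5 ≤ 0 and hence z ≤ (1/2)[142 + √(20164 + 4·4260)] = (1/2)[142 + √37204] ≈ (1/2)(142 + 192.8834) = 167.4417.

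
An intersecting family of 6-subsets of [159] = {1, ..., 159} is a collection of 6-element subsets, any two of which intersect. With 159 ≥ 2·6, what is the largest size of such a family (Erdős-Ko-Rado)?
max |F| = C(158, 5) = 769754986

The Erdős-Ko-Rado theorem states: for n ≥ 2k, an intersecting family of k-subsets of an n-element set has size at most C(n − 1, k − 1), with equality for 'star' families {A ⊆ [n] : |A| = k, i ∈ A} (fix an element i). For n = 159, k = 6: C(158, 5) = 769754986.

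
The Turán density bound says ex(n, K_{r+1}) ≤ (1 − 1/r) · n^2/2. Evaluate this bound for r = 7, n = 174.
Turán density bound = (6/7) · 174^2/2 = 90828/7 ≈ 12975.4286

Turán's theorem: ex(n, K_{r+1}) is achieved by the complete r-partite Turán graph T(n, r) with parts as balanced as possible, and is at most (1 − 1/r) · n^2/2. For r = 7, n = 174: the density bound is (6/7) · 30276/2 = 90828/7 ≈ 12975.4286. The integer-valued extremum is e(T(174, 7)) = 12975, which is strictly less than the density bound 90828/7 since 7 ∤ 174 (the parts of T(174, 7) cannot all be equal).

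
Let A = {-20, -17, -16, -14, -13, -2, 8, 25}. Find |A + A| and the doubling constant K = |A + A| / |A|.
K = |A + A| / |A| = 33/8

Enumerate A + A = {a + b : a, b ∈ A}. With |A| = 8, there are |A|^2 = 64 ordered sum pairs; collecting distinct values, A + A = {-40, -37, -36, -34, -33, -32, -31, -30, -29, -28, -27, -26, -22, -19, -18, -16, -15, -12, -9, -8, -6, -5, -4, 5, 6, 8, 9, 11, 12, 16, 23, 33, 50}, so |A + A| = 33. Thus K = 33/8. For comparison, the minimum possible |A + A| over all 8-element sets is 2·8 − 1 = 15 (so min K = 15/8), attained only by arithmetic progressions.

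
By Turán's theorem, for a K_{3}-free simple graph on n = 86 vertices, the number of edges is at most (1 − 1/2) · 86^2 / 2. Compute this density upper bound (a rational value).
Turán density bound = (1/2) · 86^2/2 = 1849

Turán's theorem: ex(n, K_{r+1}) is achieved by the complete r-partite Turán graph T(n, r) with parts as balanced as possible, and is at most (1 − 1/r) · n^2/2. For r = 2, n = 86: the density bound is (1/2) · 7396/2 = 1849. Since 2 ∣ 86, the Turán graph T(86, 2) has parts of equal size 43, and its edge count e(T(86, 2)) = 1849 attains the density bound exactly.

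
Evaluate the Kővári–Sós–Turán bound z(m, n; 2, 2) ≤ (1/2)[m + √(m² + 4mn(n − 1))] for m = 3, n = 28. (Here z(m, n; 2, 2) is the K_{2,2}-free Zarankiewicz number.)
z(3, 28; 2, 2) ≤ (1/2)[3 + √(3² + 4·3·28·27)] = (1/2)[3 + √9081] = 49.1471

Kővári–Sós–Turán: let r_1, ..., r_3 be the row sums and z = Σ r_i the total number of 1s. Each pair of columns can share at most one row with both entries 1 (else a 2×2 all-ones block appears), so Σ_i C(r_i, 2) ≤ C(28, 2) = 378. By convexity Σ_i C(r_i, 2) ≥ 3·C(z/3, 2) = z(z − 3)/(2·3), giving z² − 3z − 3·28·27 ≤ 0 and hence z ≤ (1/2)[3 + √(9 + 4·2268)] = (1/2)[3 + √9081] ≈ (1/2)(3 + 95.2943) = 49.1471.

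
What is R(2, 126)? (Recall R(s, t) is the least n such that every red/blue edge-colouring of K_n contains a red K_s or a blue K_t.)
R(2, 126) = 126

R(2, k) = k for all k ≥ 2: in a 2-colouring of K_k, either some edge is red (a red K_2) or all edges are blue (a blue K_k). And K_{125} coloured all-blue has no blue K_126, so R(2, 126) > 125. Hence R(2, 126) = 126.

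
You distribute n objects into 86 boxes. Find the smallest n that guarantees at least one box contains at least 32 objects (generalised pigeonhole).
n = (32 − 1)·86 + 1 = 2667

By the generalised pigeonhole principle, to guarantee some box contains ≥ r objects we need more than (r − 1) · k objects total. Threshold: n = (r − 1) · k + 1. With r = 32 and k = 86: n = 31 · 86 + 1 = 2666 + 1 = 2667. For n = 2666 = 31 · 86, we can put exactly 31 objects in every box, avoiding 32 in any single one — so 2667 is tight.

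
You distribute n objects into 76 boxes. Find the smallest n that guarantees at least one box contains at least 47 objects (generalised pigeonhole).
n = (47 − 1)·76 + 1 = 3497

By the generalised pigeonhole principle, to guarantee some box contains ≥ r objects we need more than (r − 1) · k objects total. Threshold: n = (r − 1) · k + 1. With r = 47 and k = 76: n = 46 · 76 + 1 = 3496 + 1 = 3497. For n = 3496 = 46 · 76, we can put exactly 46 objects in every box, avoiding 47 in any single one — so 3497 is tight.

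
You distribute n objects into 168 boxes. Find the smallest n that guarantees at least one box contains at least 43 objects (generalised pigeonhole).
n = (43 − 1)·168 + 1 = 7057

By the generalised pigeonhole principle, to guarantee some box contains ≥ r objects we need more than (r − 1) · k objects total. Threshold: n = (r − 1) · k + 1. With r = 43 and k = 168: n = 42 · 168 + 1 = 7056 + 1 = 7057. For n = 7056 = 42 · 168, we can put exactly 42 objects in every box, avoiding 43 in any single one — so 7057 is tight.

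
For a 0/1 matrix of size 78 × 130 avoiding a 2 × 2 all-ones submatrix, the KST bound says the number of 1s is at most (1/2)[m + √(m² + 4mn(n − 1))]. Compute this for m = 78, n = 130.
z(78, 130; 2, 2) ≤ (1/2)[78 + √(78² + 4·78·130·129)] = (1/2)[78 + √5238324] = 1183.3693

Kővári–Sós–Turán: let r_1, ..., r_78 be the row sums and z = Σ r_i the total number of 1s. Each pair of columns can share at most one row with both entries 1 (else a 2×2 all-ones block appears), so Σ_i C(r_i, 2) ≤ C(130, 2) = 8385. By convexity Σ_i C(r_i, 2) ≥ 78·C(z/78, 2) = z(z − 78)/(2·78), giving z² − 78z − 78·130·129 ≤ 0 and hence z ≤ (1/2)[78 + √(6084 + 4·1308060)] = (1/2)[78 + √5238324] ≈ (1/2)(78 + 2288.7385) = 1183.3693.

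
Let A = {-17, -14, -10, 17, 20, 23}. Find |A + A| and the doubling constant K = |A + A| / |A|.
K = |A + A| / |A| = 18/6 = 3

Enumerate A + A = {a + b : a, b ∈ A}. With |A| = 6, there are |A|^2 = 36 ordered sum pairs; collecting distinct values, A + A = {-34, -31, -28, -27, -24, -20, 0, 3, 6, 7, 9, 10, 13, 34, 37, 40, 43, 46}, so |A + A| = 18. Thus K = 18/6 = 3. For comparison, the minimum possible |A + A| over all 6-element sets is 2·6 − 1 = 11 (so min K = 11/6), attained only by arithmetic progressions.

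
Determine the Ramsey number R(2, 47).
R(2, 47) = 47

R(2, k) = k for all k ≥ 2: in a 2-colouring of K_k, either some edge is red (a red K_2) or all edges are blue (a blue K_k). And K_{46} coloured all-blue has no blue K_47, so R(2, 47) > 46. Hence R(2, 47) = 47.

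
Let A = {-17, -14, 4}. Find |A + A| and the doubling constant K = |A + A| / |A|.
K = |A + A| / |A| = 6/3 = 2

Enumerate A + A = {a + b : a, b ∈ A}. With |A| = 3, there are |A|^2 = 9 ordered sum pairs; collecting distinct values, A + A = {-34, -31, -28, -13, -10, 8}, so |A + A| = 6. Thus K = 6/3 = 2. For comparison, the minimum possible |A + A| over all 3-element sets is 2·3 − 1 = 5 (so min K = 5/3), attained only by arithmetic progressions.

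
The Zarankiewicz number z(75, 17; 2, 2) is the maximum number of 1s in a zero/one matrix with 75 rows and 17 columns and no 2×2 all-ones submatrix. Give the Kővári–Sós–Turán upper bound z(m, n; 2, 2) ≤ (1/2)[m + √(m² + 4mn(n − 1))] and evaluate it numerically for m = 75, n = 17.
z(75, 17; 2, 2) ≤ (1/2)[75 + √(75² + 4·75·17·16)] = (1/2)[75 + √87225] = 185.1694

Kővári–Sós–Turán: let r_1, ..., r_75 be the row sums and z = Σ r_i the total number of 1s. Each pair of columns can share at most one row with both entries 1 (else a 2×2 all-ones block appears), so Σ_i C(r_i, 2) ≤ C(17, 2) = 136. By convexity Σ_i C(r_i, 2) ≥ 75·C(z/75, 2) = z(z − 75)/(2·75), giving z² − 75z − 75·17·16 ≤ 0 and hence z ≤ (1/2)[75 + √(5625 + 4·20400)] = (1/2)[75 + √87225] ≈ (1/2)(75 + 295.3388) = 185.1694.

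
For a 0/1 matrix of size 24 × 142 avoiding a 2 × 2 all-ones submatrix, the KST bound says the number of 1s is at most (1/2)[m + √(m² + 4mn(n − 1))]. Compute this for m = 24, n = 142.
z(24, 142; 2, 2) ≤ (1/2)[24 + √(24² + 4·24·142·141)] = (1/2)[24 + √1922688] = 705.3051

Kővári–Sós–Turán: let r_1, ..., r_24 be the row sums and z = Σ r_i the total number of 1s. Each pair of columns can share at most one row with both entries 1 (else a 2×2 all-ones block appears), so Σ_i C(r_i, 2) ≤ C(142, 2) = 10011. By convexity Σ_i C(r_i, 2) ≥ 24·C(z/24, 2) = z(z − 24)/(2·24), giving z² − 24z − 24·142·141 ≤ 0 and hence z ≤ (1/2)[24 + √(576 + 4·480528)] = (1/2)[24 + √1922688] ≈ (1/2)(24 + 1386.6103) = 705.3051.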